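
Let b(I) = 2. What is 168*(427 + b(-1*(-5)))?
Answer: 72072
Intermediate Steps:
168*(427 + b(-1*(-5))) = 168*(427 + 2) = 168*429 = 72072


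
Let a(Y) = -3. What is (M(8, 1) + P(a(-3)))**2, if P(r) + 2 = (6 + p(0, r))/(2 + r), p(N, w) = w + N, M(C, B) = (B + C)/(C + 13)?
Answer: 1024/49 ≈ 20.898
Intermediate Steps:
M(C, B) = (B + C)/(13 + C)
p(N, w) = N + w
P(r) = -2 + (6 + r)/(2 + r) (P(r) = -2 + (6 + (0 + r))/(2 + r) = -2 + (6 + r)/(2 + r))
(M(8, 1) + P(a(-3)))**2 = ((1 + 8)/(13 + 8) + (2 - 1*(-3))/(2 - 3))**2 = (9/21 + (2 + 3)/(-1))**2 = ((1/21)*9 - 1*5)**2 = (3/7 - 5)**2 = (-32/7)**2 = 1024/49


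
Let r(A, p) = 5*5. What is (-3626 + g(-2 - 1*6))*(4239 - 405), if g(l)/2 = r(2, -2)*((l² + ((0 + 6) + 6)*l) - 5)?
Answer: -20994984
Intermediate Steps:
r(A, p) = 25
g(l) = -250 + 50*l² + 600*l (g(l) = 2*(25*((l² + ((0 + 6) + 6)*l) - 5)) = 2*(25*((l² + (6 + 6)*l) - 5)) = 2*(25*((l² + 12*l) - 5)) = 2*(25*(-5 + l² + 12*l)) = 2*(-125 + 25*l² + 300*l) = -250 + 50*l² + 600*l)
(-3626 + g(-2 - 1*6))*(4239 - 405) = (-3626 + (-250 + 50*(-2 - 1*6)² + 600*(-2 - 1*6)))*(4239 - 405) = (-3626 + (-250 + 50*(-2 - 6)² + 600*(-2 - 6)))*3834 = (-3626 + (-250 + 50*(-8)² + 600*(-8)))*3834 = (-3626 + (-250 + 50*64 - 4800))*3834 = (-3626 + (-250 + 3200 - 4800))*3834 = (-3626 - 1850)*3834 = -5476*3834 = -20994984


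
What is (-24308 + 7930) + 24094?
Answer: 7716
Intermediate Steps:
(-24308 + 7930) + 24094 = -16378 + 24094 = 7716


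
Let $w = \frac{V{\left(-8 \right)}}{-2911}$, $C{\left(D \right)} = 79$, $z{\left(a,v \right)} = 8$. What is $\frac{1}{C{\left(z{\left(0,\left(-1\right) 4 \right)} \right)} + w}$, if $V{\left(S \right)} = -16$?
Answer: $\frac{2911}{229985} \approx 0.012657$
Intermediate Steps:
$w = \frac{16}{2911}$ ($w = - \frac{16}{-2911} = \left(-16\right) \left(- \frac{1}{2911}\right) = \frac{16}{2911} \approx 0.0054964$)
$\frac{1}{C{\left(z{\left(0,\left(-1\right) 4 \right)} \right)} + w} = \frac{1}{79 + \frac{16}{2911}} = \frac{1}{\frac{229985}{2911}} = \frac{2911}{229985}$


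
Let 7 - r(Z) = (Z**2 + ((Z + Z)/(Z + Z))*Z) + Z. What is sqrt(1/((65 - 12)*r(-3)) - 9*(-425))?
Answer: 7*sqrt(877097)/106 ≈ 61.847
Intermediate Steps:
r(Z) = 7 - Z**2 - 2*Z (r(Z) = 7 - ((Z**2 + ((Z + Z)/(Z + Z))*Z) + Z) = 7 - ((Z**2 + ((2*Z)/((2*Z)))*Z) + Z) = 7 - ((Z**2 + ((2*Z)*(1/(2*Z)))*Z) + Z) = 7 - ((Z**2 + 1*Z) + Z) = 7 - ((Z**2 + Z) + Z) = 7 - ((Z + Z**2) + Z) = 7 - (Z**2 + 2*Z) = 7 + (-Z**2 - 2*Z) = 7 - Z**2 - 2*Z)
sqrt(1/((65 - 12)*r(-3)) - 9*(-425)) = sqrt(1/((65 - 12)*(7 - 1*(-3)**2 - 2*(-3))) - 9*(-425)) = sqrt(1/(53*(7 - 1*9 + 6)) + 3825) = sqrt(1/(53*(7 - 9 + 6)) + 3825) = sqrt(1/(53*4) + 3825) = sqrt(1/212 + 3825) = sqrt(810901/212) = 7*sqrt(877097)/106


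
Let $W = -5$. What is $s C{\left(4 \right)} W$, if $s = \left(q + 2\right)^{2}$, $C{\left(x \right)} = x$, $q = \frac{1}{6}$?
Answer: $- \frac{845}{9} \approx -93.889$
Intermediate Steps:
$q = \frac{1}{6} \approx 0.16667$
$s = \frac{169}{36}$ ($s = \left(\frac{1}{6} + 2\right)^{2} = \left(\frac{13}{6}\right)^{2} = \frac{169}{36} \approx 4.6944$)
$s C{\left(4 \right)} W = \frac{169}{36} \cdot 4 \left(-5\right) = \frac{169}{9} \left(-5\right) = - \frac{845}{9}$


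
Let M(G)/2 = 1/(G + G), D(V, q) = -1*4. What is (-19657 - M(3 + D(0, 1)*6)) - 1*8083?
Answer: -582539/21 ≈ -27740.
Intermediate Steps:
D(V, q) = -4
M(G) = 1/G (M(G) = 2/(G + G) = 2/((2*G)) = 2*(1/(2*G)) = 1/G)
(-19657 - M(3 + D(0, 1)*6)) - 1*8083 = (-19657 - 1/(3 - 4*6)) - 1*8083 = (-19657 - 1/(3 - 24)) - 8083 = (-19657 - 1/(-21)) - 8083 = (-19657 - 1*(-1/21)) - 8083 = (-19657 + 1/21) - 8083 = -412796/21 - 8083 = -582539/21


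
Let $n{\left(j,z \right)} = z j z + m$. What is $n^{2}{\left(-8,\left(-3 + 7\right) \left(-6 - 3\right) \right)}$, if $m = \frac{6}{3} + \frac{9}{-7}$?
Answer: $\frac{5266550041}{49} \approx 1.0748 \cdot 10^{8}$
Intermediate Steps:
$m = \frac{5}{7}$ ($m = 6 \cdot \frac{1}{3} + 9 \left(- \frac{1}{7}\right) = 2 - \frac{9}{7} = \frac{5}{7} \approx 0.71429$)
$n{\left(j,z \right)} = \frac{5}{7} + j z^{2}$ ($n{\left(j,z \right)} = z j z + \frac{5}{7} = j z z + \frac{5}{7} = j z^{2} + \frac{5}{7} = \frac{5}{7} + j z^{2}$)
$n^{2}{\left(-8,\left(-3 + 7\right) \left(-6 - 3\right) \right)} = \left(\frac{5}{7} - 8 \left(\left(-3 + 7\right) \left(-6 - 3\right)\right)^{2}\right)^{2} = \left(\frac{5}{7} - 8 \left(4 \left(-9\right)\right)^{2}\right)^{2} = \left(\frac{5}{7} - 8 \left(-36\right)^{2}\right)^{2} = \left(\frac{5}{7} - 10368\right)^{2} = \left(- \frac{72571}{7}\right)^{2} = \frac{5266550041}{49}$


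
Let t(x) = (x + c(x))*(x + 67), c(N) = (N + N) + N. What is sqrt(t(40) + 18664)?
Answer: 6*sqrt(994) ≈ 189.17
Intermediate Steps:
c(N) = 3*N (c(N) = 2*N + N = 3*N)
t(x) = 4*x*(67 + x) (t(x) = (x + 3*x)*(x + 67) = (4*x)*(67 + x) = 4*x*(67 + x))
sqrt(t(40) + 18664) = sqrt(4*40*(67 + 40) + 18664) = sqrt(4*40*107 + 18664) = sqrt(17120 + 18664) = sqrt(35784) = 6*sqrt(994)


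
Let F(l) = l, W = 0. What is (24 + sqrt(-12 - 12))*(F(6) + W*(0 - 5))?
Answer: 144 + 12*I*sqrt(6) ≈ 144.0 + 29.394*I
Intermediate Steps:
(24 + sqrt(-12 - 12))*(F(6) + W*(0 - 5)) = (24 + sqrt(-12 - 12))*(6 + 0*(0 - 5)) = (24 + sqrt(-24))*(6 + 0*(-5)) = (24 + 2*I*sqrt(6))*(6 + 0) = (24 + 2*I*sqrt(6))*6 = 144 + 12*I*sqrt(6)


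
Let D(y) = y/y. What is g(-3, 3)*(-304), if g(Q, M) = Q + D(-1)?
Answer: 608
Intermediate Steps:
D(y) = 1
g(Q, M) = 1 + Q (g(Q, M) = Q + 1 = 1 + Q)
g(-3, 3)*(-304) = (1 - 3)*(-304) = -2*(-304) = 608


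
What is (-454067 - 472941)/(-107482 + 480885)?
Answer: -927008/373403 ≈ -2.4826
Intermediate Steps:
(-454067 - 472941)/(-107482 + 480885) = -927008/373403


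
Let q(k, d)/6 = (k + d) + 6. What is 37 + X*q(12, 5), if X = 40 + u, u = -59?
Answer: -2585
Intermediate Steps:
X = -19 (X = 40 - 59 = -19)
q(k, d) = 36 + 6*d + 6*k (q(k, d) = 6*((k + d) + 6) = 6*((d + k) + 6) = 6*(6 + d + k) = 36 + 6*d + 6*k)
37 + X*q(12, 5) = 37 - 19*(36 + 6*5 + 6*12) = 37 - 19*(36 + 30 + 72) = 37 - 19*138 = 37 - 2622 = -2585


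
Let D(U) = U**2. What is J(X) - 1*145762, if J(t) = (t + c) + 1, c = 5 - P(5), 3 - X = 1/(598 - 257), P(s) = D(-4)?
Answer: -49707230/341 ≈ -1.4577e+5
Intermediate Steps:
P(s) = 16 (P(s) = (-4)**2 = 16)
X = 1022/341 (X = 3 - 1/(598 - 257) = 3 - 1/341 = 1022/341 ≈ 2.9971)
c = -11 (c = 5 - 1*16 = 5 - 16 = -11)
J(t) = -10 + t (J(t) = (t - 11) + 1 = (-11 + t) + 1 = -10 + t)
J(X) - 1*145762 = (-10 + 1022/341) - 1*145762 = -2388/341 - 145762 = -49707230/341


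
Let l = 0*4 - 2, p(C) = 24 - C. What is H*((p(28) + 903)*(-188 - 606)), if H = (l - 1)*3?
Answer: 6424254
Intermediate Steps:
l = -2 (l = 0 - 2 = -2)
H = -9 (H = (-2 - 1)*3 = -3*3 = -9)
H*((p(28) + 903)*(-188 - 606)) = -9*((24 - 1*28) + 903)*(-188 - 606) = -9*((24 - 28) + 903)*(-794) = -9*(-4 + 903)*(-794) = -8091*(-794) = -9*(-713806) = 6424254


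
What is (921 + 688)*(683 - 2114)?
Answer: -2302479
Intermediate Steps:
(921 + 688)*(683 - 2114) = 1609*(-1431) = -2302479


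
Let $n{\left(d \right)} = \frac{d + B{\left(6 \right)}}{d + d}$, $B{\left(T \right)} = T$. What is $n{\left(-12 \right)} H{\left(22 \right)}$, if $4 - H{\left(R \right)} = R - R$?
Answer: $1$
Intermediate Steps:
$H{\left(R \right)} = 4$ ($H{\left(R \right)} = 4 - \left(R - R\right) = 4 - 0 = 4 + 0 = 4$)
$n{\left(d \right)} = \frac{6 + d}{2 d}$ ($n{\left(d \right)} = \frac{d + 6}{d + d} = \frac{6 + d}{2 d}$)
$n{\left(-12 \right)} H{\left(22 \right)} = \frac{6 - 12}{2 \left(-12\right)} 4 = \frac{1}{2} \left(- \frac{1}{12}\right) \left(-6\right) 4 = \frac{1}{4} \cdot 4 = 1$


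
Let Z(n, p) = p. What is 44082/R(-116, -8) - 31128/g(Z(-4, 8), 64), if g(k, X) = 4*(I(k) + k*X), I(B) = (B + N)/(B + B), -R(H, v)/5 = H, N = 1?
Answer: 144649761/2378290 ≈ 60.821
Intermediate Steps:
R(H, v) = -5*H
I(B) = (1 + B)/(2*B) (I(B) = (B + 1)/(B + B) = (1 + B)/((2*B)) = (1 + B)*(1/(2*B)) = (1 + B)/(2*B))
g(k, X) = 2*(1 + k)/k + 4*X*k (g(k, X) = 4*((1 + k)/(2*k) + k*X) = 4*((1 + k)/(2*k) + X*k) = 4*(X*k + (1 + k)/(2*k)) = 2*(1 + k)/k + 4*X*k)
44082/R(-116, -8) - 31128/g(Z(-4, 8), 64) = 44082/((-5*(-116))) - 31128/(2 + 2/8 + 4*64*8) = 44082/580 - 31128/(2 + 2*(⅛) + 2048) = 44082*(1/580) - 31128/(2 + ¼ + 2048) = 22041/290 - 31128/8201/4 = 22041/290 - 31128*4/8201 = 22041/290 - 124512/8201 = 144649761/2378290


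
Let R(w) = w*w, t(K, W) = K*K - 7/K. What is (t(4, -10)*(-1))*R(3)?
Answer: -513/4 ≈ -128.25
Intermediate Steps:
t(K, W) = K**2 - 7/K
R(w) = w**2
(t(4, -10)*(-1))*R(3) = (((-7 + 4**3)/4)*(-1))*3**2 = (((-7 + 64)/4)*(-1))*9 = (((1/4)*57)*(-1))*9 = ((57/4)*(-1))*9 = -57/4*9 = -513/4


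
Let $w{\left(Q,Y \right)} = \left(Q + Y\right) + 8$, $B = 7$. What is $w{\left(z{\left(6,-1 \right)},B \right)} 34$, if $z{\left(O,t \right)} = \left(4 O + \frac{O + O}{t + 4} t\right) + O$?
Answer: $1394$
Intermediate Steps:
$z{\left(O,t \right)} = 5 O + \frac{2 O t}{4 + t}$ ($z{\left(O,t \right)} = \left(4 O + \frac{2 O}{4 + t} t\right) + O = \left(4 O + \frac{2 O t}{4 + t}\right) + O = 5 O + \frac{2 O t}{4 + t}$)
$w{\left(Q,Y \right)} = 8 + Q + Y$
$w{\left(z{\left(6,-1 \right)},B \right)} 34 = \left(8 + \frac{6 \left(20 + 7 \left(-1\right)\right)}{4 - 1} + 7\right) 34 = \left(8 + \frac{6 \left(20 - 7\right)}{3} + 7\right) 34 = \left(8 + 6 \cdot \frac{1}{3} \cdot 13 + 7\right) 34 = \left(8 + 26 + 7\right) 34 = 41 \cdot 34 = 1394$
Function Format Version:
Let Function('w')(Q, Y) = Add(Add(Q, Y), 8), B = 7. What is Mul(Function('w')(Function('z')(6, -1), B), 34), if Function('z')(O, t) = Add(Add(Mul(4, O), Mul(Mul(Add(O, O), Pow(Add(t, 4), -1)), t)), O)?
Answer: 1394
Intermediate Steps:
Function('z')(O, t) = Add(Mul(5, O), Mul(2, O, t, Pow(Add(4, t), -1))) (Function('z')(O, t) = Add(Add(Mul(4, O), Mul(Mul(Mul(2, O), Pow(Add(4, t), -1)), t)), O) = Add(Add(Mul(4, O), Mul(Mul(2, O, Pow(Add(4, t), -1)), t)), O) = Add(Add(Mul(4, O), Mul(2, O, t, Pow(Add(4, t), -1))), O) = Add(Mul(5, O), Mul(2, O, t, Pow(Add(4, t), -1))))
Function('w')(Q, Y) = Add(8, Q, Y)
Mul(Function('w')(Function('z')(6, -1), B), 34) = Mul(Add(8, Mul(6, Pow(Add(4, -1), -1), Add(20, Mul(7, -1))), 7), 34) = Mul(Add(8, Mul(6, Pow(3, -1), Add(20, -7)), 7), 34) = Mul(Add(8, Mul(6, Rational(1, 3), 13), 7), 34) = Mul(Add(8, 26, 7), 34) = Mul(41, 34) = 1394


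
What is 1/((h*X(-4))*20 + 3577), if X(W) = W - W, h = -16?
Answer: 1/3577 ≈ 0.00027956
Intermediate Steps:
X(W) = 0
1/((h*X(-4))*20 + 3577) = 1/(-16*0*20 + 3577) = 1/(0*20 + 3577) = 1/(0 + 3577) = 1/3577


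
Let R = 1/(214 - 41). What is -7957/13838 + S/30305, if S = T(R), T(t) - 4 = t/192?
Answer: -72797856239/126631648704 ≈ -0.57488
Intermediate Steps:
R = 1/173 ≈ 0.0057803
T(t) = 4 + t/192
S = 132865/33216 (S = 4 + (1/192)*(1/173) = 4 + 1/33216 = 132865/33216 ≈ 4.0000)
-7957/13838 + S/30305 = -7957/13838 + (132865/33216)/30305 = -7957*1/13838 + (132865/33216)*(1/30305) = -7957/13838 + 26573/201322176 = -72797856239/126631648704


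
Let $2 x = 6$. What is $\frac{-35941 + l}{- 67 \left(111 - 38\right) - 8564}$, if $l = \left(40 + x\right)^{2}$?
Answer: $\frac{3788}{1495} \approx 2.5338$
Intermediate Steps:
$x = 3$ ($x = \frac{1}{2} \cdot 6 = 3$)
$l = 1849$ ($l = \left(40 + 3\right)^{2} = 43^{2} = 1849$)
$\frac{-35941 + l}{- 67 \left(111 - 38\right) - 8564} = \frac{-35941 + 1849}{- 67 \left(111 - 38\right) - 8564} = - \frac{34092}{\left(-67\right) 73 - 8564} = - \frac{34092}{-4891 - 8564} = - \frac{34092}{-13455} = \left(-34092\right) \left(- \frac{1}{13455}\right) = \frac{3788}{1495}$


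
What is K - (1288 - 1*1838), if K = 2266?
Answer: 2816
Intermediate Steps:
K - (1288 - 1*1838) = 2266 - (1288 - 1*1838) = 2266 - (1288 - 1838) = 2266 - 1*(-550) = 2266 + 550 = 2816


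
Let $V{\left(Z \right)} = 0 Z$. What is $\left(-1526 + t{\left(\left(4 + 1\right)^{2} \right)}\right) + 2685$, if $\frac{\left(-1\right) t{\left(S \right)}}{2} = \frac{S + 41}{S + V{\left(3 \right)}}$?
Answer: $\frac{28843}{25} \approx 1153.7$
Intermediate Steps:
$V{\left(Z \right)} = 0$
$t{\left(S \right)} = - \frac{2 \left(41 + S\right)}{S}$ ($t{\left(S \right)} = - 2 \frac{S + 41}{S + 0} = - 2 \frac{41 + S}{S} = - \frac{2 \left(41 + S\right)}{S}$)
$\left(-1526 + t{\left(\left(4 + 1\right)^{2} \right)}\right) + 2685 = \left(-1526 - \left(2 + \frac{82}{\left(4 + 1\right)^{2}}\right)\right) + 2685 = \left(-1526 - \left(2 + \frac{82}{5^{2}}\right)\right) + 2685 = \left(-1526 - \left(2 + \frac{82}{25}\right)\right) + 2685 = \left(-1526 - \frac{132}{25}\right) + 2685 = - \frac{38282}{25} + 2685 = \frac{28843}{25}$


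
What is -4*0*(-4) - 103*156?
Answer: -16068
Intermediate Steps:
-4*0*(-4) - 103*156 = 0*(-4) - 16068 = 0 - 16068 = -16068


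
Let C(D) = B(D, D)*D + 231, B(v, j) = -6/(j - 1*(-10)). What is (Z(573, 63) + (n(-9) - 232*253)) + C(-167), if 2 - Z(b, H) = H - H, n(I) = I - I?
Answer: -9179693/157 ≈ -58469.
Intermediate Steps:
n(I) = 0
Z(b, H) = 2 (Z(b, H) = 2 - (H - H) = 2 - 1*0 = 2 + 0 = 2)
B(v, j) = -6/(10 + j) (B(v, j) = -6/(j + 10) = -6/(10 + j))
C(D) = 231 - 6*D/(10 + D) (C(D) = (-6/(10 + D))*D + 231 = -6*D/(10 + D) + 231 = 231 - 6*D/(10 + D))
(Z(573, 63) + (n(-9) - 232*253)) + C(-167) = (2 + (0 - 232*253)) + 15*(154 + 15*(-167))/(10 - 167) = (2 + (0 - 58696)) + 15*(154 - 2505)/(-157) = (2 - 58696) + 15*(-1/157)*(-2351) = -58694 + 35265/157 = -9179693/157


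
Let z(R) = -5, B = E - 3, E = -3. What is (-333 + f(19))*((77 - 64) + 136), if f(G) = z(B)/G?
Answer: -943468/19 ≈ -49656.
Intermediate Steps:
B = -6 (B = -3 - 3 = -6)
f(G) = -5/G
(-333 + f(19))*((77 - 64) + 136) = (-333 - 5/19)*((77 - 64) + 136) = (-333 - 5*1/19)*(13 + 136) = (-333 - 5/19)*149 = -6332/19*149 = -943468/19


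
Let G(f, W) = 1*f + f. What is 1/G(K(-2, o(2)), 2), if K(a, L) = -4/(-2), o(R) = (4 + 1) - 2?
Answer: 1/4 ≈ 0.25000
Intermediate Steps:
o(R) = 3 (o(R) = 5 - 2 = 3)
K(a, L) = 2 (K(a, L) = -4*(-1/2) = 2)
G(f, W) = 2*f (G(f, W) = f + f = 2*f)
1/G(K(-2, o(2)), 2) = 1/(2*2) = 1/4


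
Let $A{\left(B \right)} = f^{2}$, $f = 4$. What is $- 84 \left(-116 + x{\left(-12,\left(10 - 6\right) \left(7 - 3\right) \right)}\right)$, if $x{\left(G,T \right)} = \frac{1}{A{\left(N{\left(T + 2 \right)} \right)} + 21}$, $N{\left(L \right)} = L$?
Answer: $\frac{360444}{37} \approx 9741.7$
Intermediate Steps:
$A{\left(B \right)} = 16$ ($A{\left(B \right)} = 4^{2} = 16$)
$x{\left(G,T \right)} = \frac{1}{37}$ ($x{\left(G,T \right)} = \frac{1}{16 + 21} = \frac{1}{37}$)
$- 84 \left(-116 + x{\left(-12,\left(10 - 6\right) \left(7 - 3\right) \right)}\right) = - 84 \left(-116 + \frac{1}{37}\right) = \left(-84\right) \left(- \frac{4291}{37}\right) = \frac{360444}{37}$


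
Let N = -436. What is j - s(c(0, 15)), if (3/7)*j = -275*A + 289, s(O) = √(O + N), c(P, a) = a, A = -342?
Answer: 660373/3 - I*√421 ≈ 2.2012e+5 - 20.518*I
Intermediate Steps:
s(O) = √(-436 + O) (s(O) = √(O - 436) = √(-436 + O))
j = 660373/3 (j = 7*(-275*(-342) + 289)/3 = 7*(94050 + 289)/3 = (7/3)*94339 = 660373/3 ≈ 2.2012e+5)
j - s(c(0, 15)) = 660373/3 - √(-436 + 15) = 660373/3 - √(-421) = 660373/3 - I*√421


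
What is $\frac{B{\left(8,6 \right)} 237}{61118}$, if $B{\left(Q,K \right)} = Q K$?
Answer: $\frac{5688}{30559} \approx 0.18613$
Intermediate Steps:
$B{\left(Q,K \right)} = K Q$
$\frac{B{\left(8,6 \right)} 237}{61118} = \frac{6 \cdot 8 \cdot 237}{61118} = 48 \cdot 237 \cdot \frac{1}{61118} = 11376 \cdot \frac{1}{61118} = \frac{5688}{30559}$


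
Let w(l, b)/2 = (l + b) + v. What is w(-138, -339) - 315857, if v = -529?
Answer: -317869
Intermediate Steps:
w(l, b) = -1058 + 2*b + 2*l (w(l, b) = 2*((l + b) - 529) = 2*((b + l) - 529) = 2*(-529 + b + l) = -1058 + 2*b + 2*l)
w(-138, -339) - 315857 = (-1058 + 2*(-339) + 2*(-138)) - 315857 = (-1058 - 678 - 276) - 315857 = -2012 - 315857 = -317869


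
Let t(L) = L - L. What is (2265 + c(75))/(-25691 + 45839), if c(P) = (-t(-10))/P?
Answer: 755/6716 ≈ 0.11242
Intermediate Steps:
t(L) = 0
c(P) = 0 (c(P) = (-1*0)/P = 0/P = 0)
(2265 + c(75))/(-25691 + 45839) = (2265 + 0)/(-25691 + 45839) = 2265/20148 = 2265*(1/20148) = 755/6716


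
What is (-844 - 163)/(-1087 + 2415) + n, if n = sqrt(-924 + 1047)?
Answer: -1007/1328 + sqrt(123) ≈ 10.332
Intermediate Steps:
n = sqrt(123) ≈ 11.091
(-844 - 163)/(-1087 + 2415) + n = (-844 - 163)/(-1087 + 2415) + sqrt(123) = -1007/1328 + sqrt(123)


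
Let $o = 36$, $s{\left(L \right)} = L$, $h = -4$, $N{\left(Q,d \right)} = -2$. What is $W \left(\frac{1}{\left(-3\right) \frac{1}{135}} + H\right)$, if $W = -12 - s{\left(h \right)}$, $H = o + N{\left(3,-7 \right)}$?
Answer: $88$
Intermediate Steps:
$H = 34$ ($H = 36 - 2 = 34$)
$W = -8$ ($W = -12 - -4 = -12 + 4 = -8$)
$W \left(\frac{1}{\left(-3\right) \frac{1}{135}} + H\right) = - 8 \left(\frac{1}{\left(-3\right) \frac{1}{135}} + 34\right) = - 8 \left(\frac{1}{- \frac{1}{45}} + 34\right) = - 8 \left(-45 + 34\right) = \left(-8\right) \left(-11\right) = 88$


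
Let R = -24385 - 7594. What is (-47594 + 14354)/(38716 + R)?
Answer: -33240/6737 ≈ -4.9339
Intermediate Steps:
R = -31979
(-47594 + 14354)/(38716 + R) = (-47594 + 14354)/(38716 - 31979) = -33240/6737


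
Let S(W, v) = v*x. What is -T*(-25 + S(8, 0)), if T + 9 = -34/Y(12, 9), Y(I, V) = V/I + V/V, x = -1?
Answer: -4975/7 ≈ -710.71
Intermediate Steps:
S(W, v) = -v (S(W, v) = v*(-1) = -v)
Y(I, V) = 1 + V/I (Y(I, V) = V/I + 1 = 1 + V/I)
T = -199/7 (T = -9 - 34*12/(12 + 9) = -9 - 34/((1/12)*21) = -9 - 34/7/4 = -9 - 34*4/7 = -9 - 136/7 = -199/7 ≈ -28.429)
-T*(-25 + S(8, 0)) = -(-199)*(-25 - 1*0)/7 = -(-199)*(-25 + 0)/7 = -(-199)*(-25)/7 = -1*4975/7 = -4975/7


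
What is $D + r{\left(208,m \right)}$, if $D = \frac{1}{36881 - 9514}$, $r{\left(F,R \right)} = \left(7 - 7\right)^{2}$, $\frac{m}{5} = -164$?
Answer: $\frac{1}{27367} \approx 3.654 \cdot 10^{-5}$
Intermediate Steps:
$m = -820$ ($m = 5 \left(-164\right) = -820$)
$r{\left(F,R \right)} = 0$ ($r{\left(F,R \right)} = 0^{2} = 0$)
$D = \frac{1}{27367} \approx 3.654 \cdot 10^{-5}$
$D + r{\left(208,m \right)} = \frac{1}{27367} + 0 = \frac{1}{27367}$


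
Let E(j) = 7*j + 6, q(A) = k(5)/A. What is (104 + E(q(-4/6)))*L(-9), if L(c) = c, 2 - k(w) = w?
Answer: -2547/2 ≈ -1273.5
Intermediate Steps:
k(w) = 2 - w
q(A) = -3/A (q(A) = (2 - 1*5)/A = (2 - 5)/A = -3/A)
E(j) = 6 + 7*j
(104 + E(q(-4/6)))*L(-9) = (104 + (6 + 7*(-3/((-4/6)))))*(-9) = (104 + (6 + 7*(-3/((-4*⅙)))))*(-9) = (104 + (6 + 7*(-3/(-⅔))))*(-9) = (104 + (6 + 7*(-3*(-3/2))))*(-9) = (104 + (6 + 7*(9/2)))*(-9) = (104 + (6 + 63/2))*(-9) = (104 + 75/2)*(-9) = (283/2)*(-9) = -2547/2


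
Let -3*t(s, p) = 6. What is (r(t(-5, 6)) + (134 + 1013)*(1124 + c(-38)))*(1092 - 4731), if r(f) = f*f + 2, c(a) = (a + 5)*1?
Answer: -4553782737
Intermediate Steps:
c(a) = 5 + a (c(a) = (5 + a)*1 = 5 + a)
t(s, p) = -2 (t(s, p) = -1/3*6 = -2)
r(f) = 2 + f**2 (r(f) = f**2 + 2 = 2 + f**2)
(r(t(-5, 6)) + (134 + 1013)*(1124 + c(-38)))*(1092 - 4731) = ((2 + (-2)**2) + (134 + 1013)*(1124 + (5 - 38)))*(1092 - 4731) = ((2 + 4) + 1147*(1124 - 33))*(-3639) = (6 + 1147*1091)*(-3639) = (6 + 1251377)*(-3639) = 1251383*(-3639) = -4553782737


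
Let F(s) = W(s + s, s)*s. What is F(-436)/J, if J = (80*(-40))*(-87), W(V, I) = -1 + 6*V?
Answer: 570397/69600 ≈ 8.1954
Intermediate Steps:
F(s) = s*(-1 + 12*s) (F(s) = (-1 + 6*(s + s))*s = (-1 + 6*(2*s))*s = (-1 + 12*s)*s = s*(-1 + 12*s))
J = 278400 (J = -3200*(-87) = 278400)
F(-436)/J = -436*(-1 + 12*(-436))/278400 = -436*(-1 - 5232)*(1/278400) = -436*(-5233)*(1/278400) = 2281588*(1/278400) = 570397/69600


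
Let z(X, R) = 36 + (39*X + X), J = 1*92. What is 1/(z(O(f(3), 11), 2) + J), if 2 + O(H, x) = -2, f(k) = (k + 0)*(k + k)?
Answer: -1/32 ≈ -0.031250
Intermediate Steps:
f(k) = 2*k² (f(k) = k*(2*k) = 2*k²)
O(H, x) = -4 (O(H, x) = -2 - 2 = -4)
J = 92
z(X, R) = 36 + 40*X
1/(z(O(f(3), 11), 2) + J) = 1/((36 + 40*(-4)) + 92) = 1/((36 - 160) + 92) = 1/(-124 + 92) = 1/(-32) = -1/32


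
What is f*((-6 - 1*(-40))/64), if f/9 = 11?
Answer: 1683/32 ≈ 52.594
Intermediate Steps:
f = 99 (f = 9*11 = 99)
f*((-6 - 1*(-40))/64) = 99*((-6 - 1*(-40))/64) = 99*((-6 + 40)*(1/64)) = 99*(34*(1/64)) = 99*(17/32) = 1683/32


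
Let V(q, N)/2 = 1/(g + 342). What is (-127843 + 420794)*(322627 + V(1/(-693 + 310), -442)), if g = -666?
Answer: 15311251875923/162 ≈ 9.4514e+10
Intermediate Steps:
V(q, N) = -1/162 (V(q, N) = 2/(-666 + 342) = 2/(-324) = 2*(-1/324) = -1/162)
(-127843 + 420794)*(322627 + V(1/(-693 + 310), -442)) = (-127843 + 420794)*(322627 - 1/162) = 292951*(52265573/162) = 15311251875923/162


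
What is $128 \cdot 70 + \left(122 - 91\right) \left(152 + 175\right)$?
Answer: $19097$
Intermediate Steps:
$128 \cdot 70 + \left(122 - 91\right) \left(152 + 175\right) = 8960 + 31 \cdot 327 = 8960 + 10137 = 19097$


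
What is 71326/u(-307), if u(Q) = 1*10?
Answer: 35663/5 ≈ 7132.6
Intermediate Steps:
u(Q) = 10
71326/u(-307) = 71326/10 = 71326*(⅒) = 35663/5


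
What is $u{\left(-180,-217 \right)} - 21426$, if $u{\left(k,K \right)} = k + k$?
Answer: $-21786$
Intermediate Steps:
$u{\left(k,K \right)} = 2 k$
$u{\left(-180,-217 \right)} - 21426 = 2 \left(-180\right) - 21426 = -360 - 21426 = -21786$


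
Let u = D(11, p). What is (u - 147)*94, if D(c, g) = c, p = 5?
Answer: -12784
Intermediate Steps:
u = 11
(u - 147)*94 = (11 - 147)*94 = -136*94 = -12784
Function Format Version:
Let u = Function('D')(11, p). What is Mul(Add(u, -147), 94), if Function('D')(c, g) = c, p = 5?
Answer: -12784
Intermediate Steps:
u = 11
Mul(Add(u, -147), 94) = Mul(Add(11, -147), 94) = Mul(-136, 94) = -12784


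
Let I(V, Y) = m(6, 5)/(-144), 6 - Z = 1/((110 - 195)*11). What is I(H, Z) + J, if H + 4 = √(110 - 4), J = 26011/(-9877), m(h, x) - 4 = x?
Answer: -426053/158032 ≈ -2.6960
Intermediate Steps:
Z = 5611/935 (Z = 6 - 1/((110 - 195)*11) = 6 - 1/((-85)*11) = 6 - (-1)/(85*11) = 6 - 1*(-1/935) = 6 + 1/935 = 5611/935 ≈ 6.0011)
m(h, x) = 4 + x
J = -26011/9877 (J = 26011*(-1/9877) = -26011/9877 ≈ -2.6335)
H = -4 + √106 (H = -4 + √(110 - 4) = -4 + √106 ≈ 6.2956)
I(V, Y) = -1/16 (I(V, Y) = (4 + 5)/(-144) = 9*(-1/144) = -1/16)
I(H, Z) + J = -1/16 - 26011/9877 = -426053/158032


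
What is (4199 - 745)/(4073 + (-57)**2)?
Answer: 1727/3661 ≈ 0.47173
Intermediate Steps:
(4199 - 745)/(4073 + (-57)**2) = 3454/(4073 + 3249) = 3454/7322 = 3454*(1/7322) = 1727/3661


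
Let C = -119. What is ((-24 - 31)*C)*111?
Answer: 726495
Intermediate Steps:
((-24 - 31)*C)*111 = ((-24 - 31)*(-119))*111 = -55*(-119)*111 = 6545*111 = 726495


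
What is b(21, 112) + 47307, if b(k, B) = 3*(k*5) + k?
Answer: 47643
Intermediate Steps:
b(k, B) = 16*k (b(k, B) = 3*(5*k) + k = 15*k + k = 16*k)
b(21, 112) + 47307 = 16*21 + 47307 = 336 + 47307 = 47643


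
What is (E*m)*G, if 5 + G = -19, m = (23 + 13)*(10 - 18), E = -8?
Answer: -55296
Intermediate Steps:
m = -288 (m = 36*(-8) = -288)
G = -24 (G = -5 - 19 = -24)
(E*m)*G = -8*(-288)*(-24) = 2304*(-24) = -55296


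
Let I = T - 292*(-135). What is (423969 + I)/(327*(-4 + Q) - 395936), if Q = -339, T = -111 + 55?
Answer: -463333/508097 ≈ -0.91190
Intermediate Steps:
T = -56
I = 39364 (I = -56 - 292*(-135) = -56 + 39420 = 39364)
(423969 + I)/(327*(-4 + Q) - 395936) = (423969 + 39364)/(327*(-4 - 339) - 395936) = 463333/(327*(-343) - 395936) = 463333/(-112161 - 395936) = 463333/(-508097) = 463333*(-1/508097) = -463333/508097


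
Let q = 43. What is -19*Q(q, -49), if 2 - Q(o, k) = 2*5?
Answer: 152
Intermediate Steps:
Q(o, k) = -8 (Q(o, k) = 2 - 2*5 = 2 - 1*10 = 2 - 10 = -8)
-19*Q(q, -49) = -19*(-8) = 152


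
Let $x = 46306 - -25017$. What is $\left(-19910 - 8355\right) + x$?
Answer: $43058$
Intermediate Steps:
$x = 71323$ ($x = 46306 + 25017 = 71323$)
$\left(-19910 - 8355\right) + x = \left(-19910 - 8355\right) + 71323 = -28265 + 71323 = 43058$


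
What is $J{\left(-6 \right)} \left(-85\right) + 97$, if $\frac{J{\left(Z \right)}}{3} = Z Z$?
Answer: $-9083$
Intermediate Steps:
$J{\left(Z \right)} = 3 Z^{2}$ ($J{\left(Z \right)} = 3 Z Z = 3 Z^{2}$)
$J{\left(-6 \right)} \left(-85\right) + 97 = 3 \left(-6\right)^{2} \left(-85\right) + 97 = 3 \cdot 36 \left(-85\right) + 97 = 108 \left(-85\right) + 97 = -9180 + 97 = -9083$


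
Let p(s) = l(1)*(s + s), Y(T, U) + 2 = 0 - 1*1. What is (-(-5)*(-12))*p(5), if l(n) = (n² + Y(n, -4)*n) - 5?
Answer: 4200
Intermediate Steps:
Y(T, U) = -3 (Y(T, U) = -2 + (0 - 1*1) = -2 + (0 - 1) = -2 - 1 = -3)
l(n) = -5 + n² - 3*n (l(n) = (n² - 3*n) - 5 = -5 + n² - 3*n)
p(s) = -14*s (p(s) = (-5 + 1² - 3*1)*(s + s) = (-5 + 1 - 3)*(2*s) = -14*s)
(-(-5)*(-12))*p(5) = (-(-5)*(-12))*(-14*5) = -1*60*(-70) = -60*(-70) = 4200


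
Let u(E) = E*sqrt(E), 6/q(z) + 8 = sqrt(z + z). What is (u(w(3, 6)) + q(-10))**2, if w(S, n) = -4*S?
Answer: 9*(1 + 8*sqrt(15) + 32*I*sqrt(3))**2/(4 - I*sqrt(5))**2 ≈ -1754.3 + 47.873*I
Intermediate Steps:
q(z) = 6/(-8 + sqrt(2)*sqrt(z)) (q(z) = 6/(-8 + sqrt(z + z)) = 6/(-8 + sqrt(2*z)) = 6/(-8 + sqrt(2)*sqrt(z)))
u(E) = E**(3/2)
(u(w(3, 6)) + q(-10))**2 = ((-4*3)**(3/2) + 6/(-8 + sqrt(2)*sqrt(-10)))**2 = ((-12)**(3/2) + 6/(-8 + sqrt(2)*(I*sqrt(10))))**2 = (-24*I*sqrt(3) + 6/(-8 + 2*I*sqrt(5)))**2 = (6/(-8 + 2*I*sqrt(5)) - 24*I*sqrt(3))**2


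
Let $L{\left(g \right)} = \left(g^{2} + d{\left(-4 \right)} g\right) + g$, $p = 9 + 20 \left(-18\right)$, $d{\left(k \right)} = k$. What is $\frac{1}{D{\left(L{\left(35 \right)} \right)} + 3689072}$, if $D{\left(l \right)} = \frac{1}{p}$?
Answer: $\frac{351}{1294864271} \approx 2.7107 \cdot 10^{-7}$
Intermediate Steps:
$p = -351$ ($p = 9 - 360 = -351$)
$L{\left(g \right)} = g^{2} - 3 g$ ($L{\left(g \right)} = \left(g^{2} - 4 g\right) + g = g^{2} - 3 g$)
$D{\left(l \right)} = - \frac{1}{351}$ ($D{\left(l \right)} = \frac{1}{-351} = - \frac{1}{351}$)
$\frac{1}{D{\left(L{\left(35 \right)} \right)} + 3689072} = \frac{1}{- \frac{1}{351} + 3689072} = \frac{1}{\frac{1294864271}{351}} = \frac{351}{1294864271}$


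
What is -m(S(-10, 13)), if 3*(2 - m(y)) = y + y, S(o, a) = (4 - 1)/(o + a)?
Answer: -4/3 ≈ -1.3333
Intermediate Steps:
S(o, a) = 3/(a + o)
m(y) = 2 - 2*y/3 (m(y) = 2 - (y + y)/3 = 2 - 2*y/3)
-m(S(-10, 13)) = -(2 - 2/(13 - 10)) = -(2 - 2/3) = -(2 - ⅔*1) = -(2 - ⅔) = -1*4/3 = -4/3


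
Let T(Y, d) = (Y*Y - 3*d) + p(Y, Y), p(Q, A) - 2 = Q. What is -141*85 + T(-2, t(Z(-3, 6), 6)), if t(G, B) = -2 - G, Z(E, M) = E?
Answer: -11984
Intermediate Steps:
p(Q, A) = 2 + Q
T(Y, d) = 2 + Y + Y² - 3*d (T(Y, d) = (Y*Y - 3*d) + (2 + Y) = (Y² - 3*d) + (2 + Y) = 2 + Y + Y² - 3*d)
-141*85 + T(-2, t(Z(-3, 6), 6)) = -141*85 + (2 - 2 + (-2)² - 3*(-2 - 1*(-3))) = -11985 + (2 - 2 + 4 - 3*(-2 + 3)) = -11985 + (2 - 2 + 4 - 3*1) = -11985 + (2 - 2 + 4 - 3) = -11985 + 1 = -11984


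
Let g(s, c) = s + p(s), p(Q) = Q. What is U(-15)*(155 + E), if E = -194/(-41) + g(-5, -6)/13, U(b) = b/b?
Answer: 84727/533 ≈ 158.96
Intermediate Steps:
g(s, c) = 2*s (g(s, c) = s + s = 2*s)
U(b) = 1
E = 2112/533 (E = -194/(-41) + (2*(-5))/13 = -194*(-1/41) - 10*1/13 = 194/41 - 10/13 = 2112/533 ≈ 3.9625)
U(-15)*(155 + E) = 1*(155 + 2112/533) = 1*(84727/533) = 84727/533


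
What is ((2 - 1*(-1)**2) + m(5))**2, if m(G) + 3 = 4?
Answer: 4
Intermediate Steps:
m(G) = 1 (m(G) = -3 + 4 = 1)
((2 - 1*(-1)**2) + m(5))**2 = ((2 - 1*(-1)**2) + 1)**2 = ((2 - 1*1) + 1)**2 = ((2 - 1) + 1)**2 = (1 + 1)**2 = 2**2 = 4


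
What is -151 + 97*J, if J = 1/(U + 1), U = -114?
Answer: -17160/113 ≈ -151.86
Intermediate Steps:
J = -1/113 (J = 1/(-114 + 1) = 1/(-113) = -1/113 ≈ -0.0088496)
-151 + 97*J = -151 + 97*(-1/113) = -151 - 97/113 = -17160/113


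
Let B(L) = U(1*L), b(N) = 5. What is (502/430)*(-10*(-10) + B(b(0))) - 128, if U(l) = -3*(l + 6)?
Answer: -10703/215 ≈ -49.781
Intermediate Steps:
U(l) = -18 - 3*l (U(l) = -3*(6 + l) = -18 - 3*l)
B(L) = -18 - 3*L
(502/430)*(-10*(-10) + B(b(0))) - 128 = (502/430)*(-10*(-10) + (-18 - 3*5)) - 128 = (502*(1/430))*(100 + (-18 - 15)) - 128 = 251*(100 - 33)/215 - 128 = (251/215)*67 - 128 = 16817/215 - 128 = -10703/215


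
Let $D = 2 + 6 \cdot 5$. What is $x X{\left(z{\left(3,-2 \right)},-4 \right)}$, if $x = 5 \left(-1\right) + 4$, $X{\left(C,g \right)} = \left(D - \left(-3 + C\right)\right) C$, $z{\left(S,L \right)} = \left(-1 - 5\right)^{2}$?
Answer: $36$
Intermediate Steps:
$D = 32$ ($D = 2 + 30 = 32$)
$z{\left(S,L \right)} = 36$ ($z{\left(S,L \right)} = \left(-6\right)^{2} = 36$)
$X{\left(C,g \right)} = C \left(35 - C\right)$ ($X{\left(C,g \right)} = \left(32 - \left(-3 + C\right)\right) C = \left(35 - C\right) C = C \left(35 - C\right)$)
$x = -1$ ($x = -5 + 4 = -1$)
$x X{\left(z{\left(3,-2 \right)},-4 \right)} = - 36 \left(35 - 36\right) = - 36 \left(-1\right) = \left(-1\right) \left(-36\right) = 36$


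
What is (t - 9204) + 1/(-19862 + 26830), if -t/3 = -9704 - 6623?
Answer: 277166137/6968 ≈ 39777.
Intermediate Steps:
t = 48981 (t = -3*(-9704 - 6623) = -3*(-16327) = 48981)
(t - 9204) + 1/(-19862 + 26830) = (48981 - 9204) + 1/(-19862 + 26830) = 39777 + 1/6968 = 277166137/6968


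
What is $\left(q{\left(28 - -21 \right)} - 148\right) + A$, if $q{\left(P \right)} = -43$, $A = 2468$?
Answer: $2277$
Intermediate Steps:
$\left(q{\left(28 - -21 \right)} - 148\right) + A = \left(-43 - 148\right) + 2468 = -191 + 2468 = 2277$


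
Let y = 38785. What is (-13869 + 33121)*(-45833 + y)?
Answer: -135688096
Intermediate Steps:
(-13869 + 33121)*(-45833 + y) = (-13869 + 33121)*(-45833 + 38785) = 19252*(-7048) = -135688096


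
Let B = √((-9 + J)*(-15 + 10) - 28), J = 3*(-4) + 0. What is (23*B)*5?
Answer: 115*√77 ≈ 1009.1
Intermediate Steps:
J = -12 (J = -12 + 0 = -12)
B = √77 (B = √((-9 - 12)*(-15 + 10) - 28) = √(-21*(-5) - 28) = √(105 - 28) = √77 ≈ 8.7750)
(23*B)*5 = (23*√77)*5 = 115*√77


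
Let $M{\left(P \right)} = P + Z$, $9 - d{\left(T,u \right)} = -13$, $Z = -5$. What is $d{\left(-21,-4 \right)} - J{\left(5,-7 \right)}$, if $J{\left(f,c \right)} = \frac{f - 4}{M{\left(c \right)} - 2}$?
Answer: $\frac{309}{14} \approx 22.071$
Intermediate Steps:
$d{\left(T,u \right)} = 22$ ($d{\left(T,u \right)} = 9 - -13 = 9 + 13 = 22$)
$M{\left(P \right)} = -5 + P$ ($M{\left(P \right)} = P - 5 = -5 + P$)
$J{\left(f,c \right)} = \frac{-4 + f}{-7 + c}$ ($J{\left(f,c \right)} = \frac{f - 4}{\left(-5 + c\right) - 2} = \frac{-4 + f}{-7 + c}$)
$d{\left(-21,-4 \right)} - J{\left(5,-7 \right)} = 22 - \frac{-4 + 5}{-7 - 7} = 22 - \frac{1}{-14} \cdot 1 = 22 - \left(- \frac{1}{14}\right) 1 = 22 - - \frac{1}{14} = 22 + \frac{1}{14} = \frac{309}{14}$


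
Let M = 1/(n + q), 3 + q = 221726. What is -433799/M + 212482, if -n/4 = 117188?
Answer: 107161145653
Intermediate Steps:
q = 221723 (q = -3 + 221726 = 221723)
n = -468752 (n = -4*117188 = -468752)
M = -1/247029 (M = 1/(-468752 + 221723) = 1/(-247029) = -1/247029 ≈ -4.0481e-6)
-433799/M + 212482 = -433799/(-1/247029) + 212482 = -433799*(-247029) + 212482 = 107160933171 + 212482 = 107161145653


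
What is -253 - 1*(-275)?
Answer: 22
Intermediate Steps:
-253 - 1*(-275) = -253 + 275 = 22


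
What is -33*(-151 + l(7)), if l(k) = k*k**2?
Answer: -6336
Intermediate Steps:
l(k) = k**3
-33*(-151 + l(7)) = -33*(-151 + 7**3) = -33*(-151 + 343) = -33*192 = -6336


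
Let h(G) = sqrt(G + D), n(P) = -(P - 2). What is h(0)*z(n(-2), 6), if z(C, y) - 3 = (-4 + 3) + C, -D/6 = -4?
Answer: 12*sqrt(6) ≈ 29.394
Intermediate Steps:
D = 24 (D = -6*(-4) = 24)
n(P) = 2 - P (n(P) = -(-2 + P) = 2 - P)
h(G) = sqrt(24 + G) (h(G) = sqrt(G + 24) = sqrt(24 + G))
z(C, y) = 2 + C (z(C, y) = 3 + ((-4 + 3) + C) = 3 + (-1 + C) = 2 + C)
h(0)*z(n(-2), 6) = sqrt(24 + 0)*(2 + (2 - 1*(-2))) = sqrt(24)*(2 + (2 + 2)) = (2*sqrt(6))*(2 + 4) = (2*sqrt(6))*6 = 12*sqrt(6)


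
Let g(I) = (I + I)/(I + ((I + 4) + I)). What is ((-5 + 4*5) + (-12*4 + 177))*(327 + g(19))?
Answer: 2877840/61 ≈ 47178.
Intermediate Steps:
g(I) = 2*I/(4 + 3*I) (g(I) = (2*I)/(I + ((4 + I) + I)) = (2*I)/(I + (4 + 2*I)) = (2*I)/(4 + 3*I) = 2*I/(4 + 3*I))
((-5 + 4*5) + (-12*4 + 177))*(327 + g(19)) = ((-5 + 4*5) + (-12*4 + 177))*(327 + 2*19/(4 + 3*19)) = ((-5 + 20) + (-48 + 177))*(327 + 2*19/(4 + 57)) = (15 + 129)*(327 + 2*19/61) = 144*(327 + 2*19*(1/61)) = 144*(327 + 38/61) = 144*(19985/61) = 2877840/61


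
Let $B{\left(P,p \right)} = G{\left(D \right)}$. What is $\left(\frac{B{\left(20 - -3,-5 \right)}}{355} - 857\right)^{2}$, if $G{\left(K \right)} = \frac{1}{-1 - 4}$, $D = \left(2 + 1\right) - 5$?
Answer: $\frac{2313976422976}{3150625} \approx 7.3445 \cdot 10^{5}$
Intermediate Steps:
$D = -2$ ($D = 3 - 5 = -2$)
$G{\left(K \right)} = - \frac{1}{5}$ ($G{\left(K \right)} = \frac{1}{-5} = - \frac{1}{5}$)
$B{\left(P,p \right)} = - \frac{1}{5}$
$\left(\frac{B{\left(20 - -3,-5 \right)}}{355} - 857\right)^{2} = \left(- \frac{1}{5 \cdot 355} - 857\right)^{2} = \left(\left(- \frac{1}{5}\right) \frac{1}{355} - 857\right)^{2} = \left(- \frac{1}{1775} - 857\right)^{2} = \left(- \frac{1521176}{1775}\right)^{2} = \frac{2313976422976}{3150625}$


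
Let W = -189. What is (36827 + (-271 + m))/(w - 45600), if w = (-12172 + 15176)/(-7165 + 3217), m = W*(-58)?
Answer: -46900266/45007951 ≈ -1.0420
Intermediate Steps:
m = 10962 (m = -189*(-58) = 10962)
w = -751/987 (w = 3004/(-3948) = 3004*(-1/3948) = -751/987 ≈ -0.76089)
(36827 + (-271 + m))/(w - 45600) = (36827 + (-271 + 10962))/(-751/987 - 45600) = (36827 + 10691)/(-45007951/987) = 47518*(-987/45007951) = -46900266/45007951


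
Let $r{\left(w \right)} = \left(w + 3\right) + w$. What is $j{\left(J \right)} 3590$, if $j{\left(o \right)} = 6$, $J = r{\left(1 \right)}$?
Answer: $21540$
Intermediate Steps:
$r{\left(w \right)} = 3 + 2 w$ ($r{\left(w \right)} = \left(3 + w\right) + w = 3 + 2 w$)
$J = 5$ ($J = 3 + 2 \cdot 1 = 3 + 2 = 5$)
$j{\left(J \right)} 3590 = 6 \cdot 3590 = 21540$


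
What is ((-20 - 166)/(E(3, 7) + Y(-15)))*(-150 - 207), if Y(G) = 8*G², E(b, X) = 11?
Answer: 66402/1811 ≈ 36.666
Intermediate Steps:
((-20 - 166)/(E(3, 7) + Y(-15)))*(-150 - 207) = ((-20 - 166)/(11 + 8*(-15)²))*(-150 - 207) = -186/(11 + 8*225)*(-357) = -186/(11 + 1800)*(-357) = -186/1811*(-357) = 66402/1811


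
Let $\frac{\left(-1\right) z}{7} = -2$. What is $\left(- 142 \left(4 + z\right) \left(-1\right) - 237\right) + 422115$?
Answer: $424434$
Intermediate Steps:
$z = 14$ ($z = \left(-7\right) \left(-2\right) = 14$)
$\left(- 142 \left(4 + z\right) \left(-1\right) - 237\right) + 422115 = \left(- 142 \left(4 + 14\right) \left(-1\right) - 237\right) + 422115 = \left(- 142 \cdot 18 \left(-1\right) - 237\right) + 422115 = \left(\left(-142\right) \left(-18\right) - 237\right) + 422115 = \left(2556 - 237\right) + 422115 = 2319 + 422115 = 424434$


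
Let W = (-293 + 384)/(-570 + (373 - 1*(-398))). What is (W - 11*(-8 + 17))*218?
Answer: -4318144/201 ≈ -21483.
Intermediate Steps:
W = 91/201 (W = 91/(-570 + (373 + 398)) = 91/(-570 + 771) = 91/201 ≈ 0.45274)
(W - 11*(-8 + 17))*218 = (91/201 - 11*(-8 + 17))*218 = (91/201 - 11*9)*218 = (91/201 - 99)*218 = -19808/201*218 = -4318144/201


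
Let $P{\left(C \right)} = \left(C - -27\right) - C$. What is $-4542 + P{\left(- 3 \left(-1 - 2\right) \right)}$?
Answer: $-4515$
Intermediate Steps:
$P{\left(C \right)} = 27$ ($P{\left(C \right)} = \left(C + 27\right) - C = \left(27 + C\right) - C = 27$)
$-4542 + P{\left(- 3 \left(-1 - 2\right) \right)} = -4542 + 27 = -4515$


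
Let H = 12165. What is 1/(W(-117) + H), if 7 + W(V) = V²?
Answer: 1/25847 ≈ 3.8689e-5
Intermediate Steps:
W(V) = -7 + V²
1/(W(-117) + H) = 1/((-7 + (-117)²) + 12165) = 1/((-7 + 13689) + 12165) = 1/(13682 + 12165) = 1/25847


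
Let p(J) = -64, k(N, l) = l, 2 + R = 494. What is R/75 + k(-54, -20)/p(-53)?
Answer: 2749/400 ≈ 6.8725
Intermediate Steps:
R = 492 (R = -2 + 494 = 492)
R/75 + k(-54, -20)/p(-53) = 492/75 - 20/(-64) = 492*(1/75) - 20*(-1/64) = 164/25 + 5/16 = 2749/400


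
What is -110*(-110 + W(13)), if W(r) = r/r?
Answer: 11990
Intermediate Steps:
W(r) = 1
-110*(-110 + W(13)) = -110*(-110 + 1) = -110*(-109) = 11990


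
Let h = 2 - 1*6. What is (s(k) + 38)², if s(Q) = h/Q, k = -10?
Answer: 36864/25 ≈ 1474.6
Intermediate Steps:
h = -4 (h = 2 - 6 = -4)
s(Q) = -4/Q
(s(k) + 38)² = (-4/(-10) + 38)² = (-4*(-⅒) + 38)² = (⅖ + 38)² = (192/5)² = 36864/25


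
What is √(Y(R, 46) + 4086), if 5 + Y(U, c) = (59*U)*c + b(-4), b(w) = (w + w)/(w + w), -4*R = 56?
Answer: I*√33914 ≈ 184.16*I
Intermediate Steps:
R = -14 (R = -¼*56 = -14)
b(w) = 1 (b(w) = (2*w)/((2*w)) = (2*w)*(1/(2*w)) = 1)
Y(U, c) = -4 + 59*U*c (Y(U, c) = -5 + ((59*U)*c + 1) = -5 + (59*U*c + 1) = -5 + (1 + 59*U*c) = -4 + 59*U*c)
√(Y(R, 46) + 4086) = √((-4 + 59*(-14)*46) + 4086) = √((-4 - 37996) + 4086) = √(-38000 + 4086) = √(-33914) = I*√33914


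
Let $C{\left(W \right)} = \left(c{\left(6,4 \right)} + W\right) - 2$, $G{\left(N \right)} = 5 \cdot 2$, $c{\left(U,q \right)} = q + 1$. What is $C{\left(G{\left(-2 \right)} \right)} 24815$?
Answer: $322595$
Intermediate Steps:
$c{\left(U,q \right)} = 1 + q$
$G{\left(N \right)} = 10$
$C{\left(W \right)} = 3 + W$ ($C{\left(W \right)} = \left(\left(1 + 4\right) + W\right) - 2 = \left(5 + W\right) - 2 = 3 + W$)
$C{\left(G{\left(-2 \right)} \right)} 24815 = \left(3 + 10\right) 24815 = 13 \cdot 24815 = 322595$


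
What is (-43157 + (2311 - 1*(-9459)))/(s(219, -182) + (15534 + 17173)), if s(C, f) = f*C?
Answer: 31387/7151 ≈ 4.3892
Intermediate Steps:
s(C, f) = C*f
(-43157 + (2311 - 1*(-9459)))/(s(219, -182) + (15534 + 17173)) = (-43157 + (2311 - 1*(-9459)))/(219*(-182) + (15534 + 17173)) = (-43157 + (2311 + 9459))/(-39858 + 32707) = (-43157 + 11770)/(-7151) = -31387*(-1/7151) = 31387/7151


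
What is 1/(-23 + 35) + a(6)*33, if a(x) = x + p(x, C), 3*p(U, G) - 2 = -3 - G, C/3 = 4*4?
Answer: -4091/12 ≈ -340.92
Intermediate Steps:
C = 48 (C = 3*(4*4) = 3*16 = 48)
p(U, G) = -1/3 - G/3 (p(U, G) = 2/3 + (-3 - G)/3 = 2/3 + (-1 - G/3) = -1/3 - G/3)
a(x) = -49/3 + x (a(x) = x + (-1/3 - 1/3*48) = x + (-1/3 - 16) = x - 49/3 = -49/3 + x)
1/(-23 + 35) + a(6)*33 = 1/(-23 + 35) + (-49/3 + 6)*33 = 1/12 - 31/3*33 = 1/12 - 341 = -4091/12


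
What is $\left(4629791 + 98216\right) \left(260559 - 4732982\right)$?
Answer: $-21145647250961$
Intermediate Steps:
$\left(4629791 + 98216\right) \left(260559 - 4732982\right) = 4728007 \left(-4472423\right) = -21145647250961$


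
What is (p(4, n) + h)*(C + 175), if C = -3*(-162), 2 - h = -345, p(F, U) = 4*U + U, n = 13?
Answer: 272332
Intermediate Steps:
p(F, U) = 5*U
h = 347 (h = 2 - 1*(-345) = 2 + 345 = 347)
C = 486
(p(4, n) + h)*(C + 175) = (5*13 + 347)*(486 + 175) = (65 + 347)*661 = 412*661 = 272332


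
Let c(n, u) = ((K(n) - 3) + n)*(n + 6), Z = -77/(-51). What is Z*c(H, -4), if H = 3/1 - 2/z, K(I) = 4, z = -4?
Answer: 4389/68 ≈ 64.544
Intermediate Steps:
H = 7/2 (H = 3/1 - 2/(-4) = 3*1 - 2*(-¼) = 3 + ½ = 7/2 ≈ 3.5000)
Z = 77/51 (Z = -77*(-1/51) = 77/51 ≈ 1.5098)
c(n, u) = (1 + n)*(6 + n) (c(n, u) = ((4 - 3) + n)*(n + 6) = (1 + n)*(6 + n))
Z*c(H, -4) = 77*(6 + (7/2)² + 7*(7/2))/51 = 77*(6 + 49/4 + 49/2)/51 = (77/51)*(171/4) = 4389/68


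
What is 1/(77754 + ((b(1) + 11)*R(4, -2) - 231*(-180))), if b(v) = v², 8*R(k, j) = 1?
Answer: 2/238671 ≈ 8.3797e-6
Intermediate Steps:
R(k, j) = ⅛ (R(k, j) = (⅛)*1 = ⅛)
1/(77754 + ((b(1) + 11)*R(4, -2) - 231*(-180))) = 1/(77754 + ((1² + 11)*(⅛) - 231*(-180))) = 1/(77754 + ((1 + 11)*(⅛) + 41580)) = 1/(77754 + (12*(⅛) + 41580)) = 1/(77754 + (3/2 + 41580)) = 1/(77754 + 83163/2) = 1/(238671/2) = 2/238671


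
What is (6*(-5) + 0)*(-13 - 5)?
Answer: 540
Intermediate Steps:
(6*(-5) + 0)*(-13 - 5) = (-30 + 0)*(-18) = -30*(-18) = 540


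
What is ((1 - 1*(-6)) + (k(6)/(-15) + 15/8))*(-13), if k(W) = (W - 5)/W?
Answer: -41483/360 ≈ -115.23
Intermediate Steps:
k(W) = (-5 + W)/W
((1 - 1*(-6)) + (k(6)/(-15) + 15/8))*(-13) = ((1 - 1*(-6)) + (((-5 + 6)/6)/(-15) + 15/8))*(-13) = ((1 + 6) + (((⅙)*1)*(-1/15) + 15*(⅛)))*(-13) = (7 + ((⅙)*(-1/15) + 15/8))*(-13) = (7 + (-1/90 + 15/8))*(-13) = (7 + 671/360)*(-13) = (3191/360)*(-13) = -41483/360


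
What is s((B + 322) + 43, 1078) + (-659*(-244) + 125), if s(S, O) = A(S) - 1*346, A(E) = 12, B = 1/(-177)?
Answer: 160587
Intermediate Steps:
B = -1/177 ≈ -0.0056497
s(S, O) = -334 (s(S, O) = 12 - 1*346 = 12 - 346 = -334)
s((B + 322) + 43, 1078) + (-659*(-244) + 125) = -334 + (-659*(-244) + 125) = -334 + (160796 + 125) = -334 + 160921 = 160587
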